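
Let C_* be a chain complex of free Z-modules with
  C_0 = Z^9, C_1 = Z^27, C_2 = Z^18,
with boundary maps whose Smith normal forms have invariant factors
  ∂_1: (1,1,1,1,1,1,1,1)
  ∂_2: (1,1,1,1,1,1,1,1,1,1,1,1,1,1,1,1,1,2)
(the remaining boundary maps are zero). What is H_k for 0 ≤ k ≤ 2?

H_0 = Z,  H_1 = Z ⊕ Z/2,  H_2 = 0.

H_0: b_0 = 9 − 0 − 8 = 1; torsion from ∂_1 factors > 1: none. So H_0 = Z.
H_1: b_1 = 27 − 8 − 18 = 1; torsion from ∂_2 factors > 1: [2]. So H_1 = Z ⊕ Z/2.
H_2: b_2 = 18 − 18 − 0 = 0; torsion from ∂_3 factors > 1: none. So H_2 = 0.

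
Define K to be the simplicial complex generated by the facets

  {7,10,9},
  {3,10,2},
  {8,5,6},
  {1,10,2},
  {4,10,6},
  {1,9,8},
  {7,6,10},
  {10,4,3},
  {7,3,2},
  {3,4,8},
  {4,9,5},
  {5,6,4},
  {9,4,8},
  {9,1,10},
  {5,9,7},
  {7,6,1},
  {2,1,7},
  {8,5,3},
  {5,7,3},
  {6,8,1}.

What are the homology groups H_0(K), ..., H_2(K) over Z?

Order the vertices as 1 < 2 < 3 < 4 < 5 < 6 < 7 < 8 < 9 < 10. Listing each simplex with vertices in this order, K has dimension 2 with simplices:

  0-simplices (10): [1], [2], [3], [4], [5], [6], [7], [8], [9], [10]
  1-simplices (30): (30 of them)
  2-simplices (20): (20 of them)

giving chain groups C_0 ≅ Z^10, C_1 ≅ Z^30, C_2 ≅ Z^20.

∂_1: C_1 → C_0 sends each edge [p,q] (with p < q) to q − p.
As a 10×30 matrix over Z this has rank 9, with invariant factors (1,1,1,1,1,1,1,1,1).

The boundary map ∂_2: C_2 → C_1 maps a triangle to the signed sum of its edges. For instance
  ∂[1,6,7] = [6,7] − [1,7] + [1,6],
  ∂[3,5,7] = [5,7] − [3,7] + [3,5].
The resulting 30×20 matrix has rank 20, and its Smith normal form has invariant factors (1,1,1,1,1,1,1,1,1,1,1,1,1,1,1,1,1,1,1,2).

Reading off H_k = ker ∂_k / im ∂_{k+1}:

  H_0: rank C_0 − rank ∂_1 = 10 − 9 = 1, and the invariant factors of ∂_1 are all 1, so H_0 ≅ Z.
  H_1: rank ker ∂_1 − rank ∂_2 = (30 − 9) − 20 = 1, and ∂_2 has invariant factor 2 > 1, so H_1 ≅ Z × Z/2.
  H_2: rank ker ∂_2 − rank ∂_3 = (20 − 20) − 0 = 0, and there is no ∂_3, so H_2 ≅ 0.

(K is a triangulation of the Klein bottle.)

H_0 = Z,  H_1 = Z × Z/2,  H_2 = 0.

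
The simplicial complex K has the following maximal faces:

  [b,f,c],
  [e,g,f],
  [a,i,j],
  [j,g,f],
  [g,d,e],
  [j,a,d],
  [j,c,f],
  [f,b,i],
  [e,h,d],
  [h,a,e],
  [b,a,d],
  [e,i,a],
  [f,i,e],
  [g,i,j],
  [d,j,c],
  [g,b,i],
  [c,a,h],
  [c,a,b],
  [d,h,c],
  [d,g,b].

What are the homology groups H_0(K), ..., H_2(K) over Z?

H_0 = Z,  H_1 = Z ⊕ Z/2,  H_2 = 0.

Order the vertices as a < b < c < d < e < f < g < h < i < j. Listing each simplex with vertices in this order, K has dimension 2 with simplices:

  0-simplices (10): a, b, c, d, e, f, g, h, i, j
  1-simplices (30): ab, ac, ad, ae, ah, ai, aj, bc, bd, bf, bg, bi, cd, cf, ch, cj, de, dg, dh, dj, ef, eg, eh, ei, fg, fi, fj, gi, gj, ij
  2-simplices (20): abc, abd, ach, adj, aeh, aei, aij, bcf, bdg, bfi, bgi, cdh, cdj, cfj, deg, deh, efg, efi, fgj, gij

so the chain groups are C_0 ≅ Z^10, C_1 ≅ Z^30, C_2 ≅ Z^20.

The boundary map ∂_1: C_1 → C_0 maps an edge to its endpoints' difference, ∂[p,q] = q − p. For instance
  ∂ae = e − a.
This gives a 10×30 integer matrix of rank 9; reducing to Smith normal form yields diagonal entries (1,1,1,1,1,1,1,1,1).

Boundary ∂_2: C_2 → C_1 sends each 2-simplex [p,q,r] to [q,r] − [p,r] + [p,q]. For instance
  ∂aij = ij − aj + ai,
  ∂cdh = dh − ch + cd.
The resulting 30×20 matrix has rank 20, and its Smith normal form has invariant factors (1,1,1,1,1,1,1,1,1,1,1,1,1,1,1,1,1,1,1,2).

From H_k ≅ ker(∂_k) / im(∂_{k+1}) we obtain:

  H_0: rank C_0 − rank ∂_1 = 10 − 9 = 1, and the invariant factors of ∂_1 are all 1, so H_0 = Z.
  H_1: rank ker ∂_1 − rank ∂_2 = (30 − 9) − 20 = 1, and ∂_2 has invariant factor 2 > 1, so H_1 = Z ⊕ Z/2.
  H_2: rank ker ∂_2 − rank ∂_3 = (20 − 20) − 0 = 0, and there is no ∂_3, so H_2 = 0.

(K is a triangulation of the Klein bottle.)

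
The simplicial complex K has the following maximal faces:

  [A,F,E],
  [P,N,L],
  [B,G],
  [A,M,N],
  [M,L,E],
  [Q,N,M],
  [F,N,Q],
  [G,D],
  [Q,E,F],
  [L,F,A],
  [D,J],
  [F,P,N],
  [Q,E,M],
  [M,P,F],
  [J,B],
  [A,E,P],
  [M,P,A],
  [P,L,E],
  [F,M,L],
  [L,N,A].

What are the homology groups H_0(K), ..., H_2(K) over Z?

Take the total order A < B < D < E < F < G < J < L < M < N < P < Q on the vertex set. Then K (dimension 2) consists of the simplices:

  0-simplices (12): A, B, D, E, F, G, J, L, M, N, P, Q
  1-simplices (28): AE, AF, AL, AM, AN, AP, BG, BJ, DG, DJ, EF, EL, EM, EP, EQ, FL, FM, FN, FP, FQ, LM, LN, LP, MN, MP, MQ, NP, NQ
  2-simplices (16): AEF, AEP, AFL, ALN, AMN, AMP, EFQ, ELM, ELP, EMQ, FLM, FMP, FNP, FNQ, LNP, MNQ

so the chain groups are C_0 ≅ Z^12, C_1 ≅ Z^28, C_2 ≅ Z^16.

The boundary map ∂_1: C_1 → C_0 sends each edge [p,q] (with p < q) to q − p. For instance
  ∂LP = P − L.
The 12×28 boundary matrix has rank 10 and Smith normal form diag(1,1,1,1,1,1,1,1,1,1).

∂_2: C_2 → C_1 acts by ∂[p,q,r] = [q,r] − [p,r] + [p,q]. For instance
  ∂EFQ = FQ − EQ + EF,
  ∂FNP = NP − FP + FN.
This gives a 28×16 integer matrix of rank 15; reducing to Smith normal form yields diagonal entries (1,1,1,1,1,1,1,1,1,1,1,1,1,1,1).

Now H_k = ker ∂_k / im ∂_{k+1}, so:

  H_0: rank C_0 − rank ∂_1 = 12 − 10 = 2, and the invariant factors of ∂_1 are all 1, so H_0 ≅ Z^2.
  H_1: rank ker ∂_1 − rank ∂_2 = (28 − 10) − 15 = 3, and the invariant factors of ∂_2 are all 1, so H_1 ≅ Z^3.
  H_2: rank ker ∂_2 − rank ∂_3 = (16 − 15) − 0 = 1, and there is no ∂_3, so H_2 ≅ Z.

As a check, the Euler characteristic is 12 − 28 + 16 = 0, which agrees with 2 − 3 + 1 = 0.
(K is a triangulation of the disjoint union of the torus T^2 and the circle S^1.)

H_0 ≅ Z^2,  H_1 ≅ Z^3,  H_2 ≅ Z.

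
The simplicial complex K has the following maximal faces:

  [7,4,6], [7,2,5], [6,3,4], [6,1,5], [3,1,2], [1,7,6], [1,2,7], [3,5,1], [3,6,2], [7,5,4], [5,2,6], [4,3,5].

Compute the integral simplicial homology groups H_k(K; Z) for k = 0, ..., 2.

H_0 ≅ Z,  H_1 ≅ Z/2Z,  H_2 = 0.

Take the total order 1 < 2 < 3 < 4 < 5 < 6 < 7 on the vertex set. Then K (dimension 2) consists of the simplices:

  0-simplices (7): [1], [2], [3], [4], [5], [6], [7]
  1-simplices (18): [1,2], [1,3], [1,5], [1,6], [1,7], [2,3], [2,5], [2,6], [2,7], [3,4], [3,5], [3,6], [4,5], [4,6], [4,7], [5,6], [5,7], [6,7]
  2-simplices (12): [1,2,3], [1,2,7], [1,3,5], [1,5,6], [1,6,7], [2,3,6], [2,5,6], [2,5,7], [3,4,5], [3,4,6], [4,5,7], [4,6,7]

giving chain groups C_0 ≅ Z^7, C_1 ≅ Z^18, C_2 ≅ Z^12.

∂_1: C_1 → C_0 is given by ∂[p,q] = [q] − [p]. For instance
  ∂[1,3] = [3] − [1].
The 7×18 boundary matrix has rank 6 and Smith normal form diag(1,1,1,1,1,1).

The boundary map ∂_2: C_2 → C_1 acts by ∂[p,q,r] = [q,r] − [p,r] + [p,q]. For instance
  ∂[4,6,7] = [6,7] − [4,7] + [4,6],
  ∂[1,6,7] = [6,7] − [1,7] + [1,6].
This gives a 18×12 integer matrix of rank 12; reducing to Smith normal form yields diagonal entries (1,1,1,1,1,1,1,1,1,1,1,2).

Reading off H_k = ker ∂_k / im ∂_{k+1}:

  H_0: rank C_0 − rank ∂_1 = 7 − 6 = 1, and the invariant factors of ∂_1 are all 1, so H_0 = Z.
  H_1: rank ker ∂_1 − rank ∂_2 = (18 − 6) − 12 = 0, and ∂_2 has invariant factor 2 > 1, so H_1 = Z/2Z.
  H_2: rank ker ∂_2 − rank ∂_3 = (12 − 12) − 0 = 0, and there is no ∂_3, so H_2 = 0.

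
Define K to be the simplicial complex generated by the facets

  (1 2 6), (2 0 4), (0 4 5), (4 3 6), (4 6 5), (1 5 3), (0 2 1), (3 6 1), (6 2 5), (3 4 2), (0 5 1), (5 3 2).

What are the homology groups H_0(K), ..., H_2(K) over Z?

H_0 = Z,  H_1 = Z_2,  H_2 = 0.

Order the vertices as 0 < 1 < 2 < 3 < 4 < 5 < 6. Listing each simplex with vertices in this order, K has dimension 2 with simplices:

  0-simplices (7): [0], [1], [2], [3], [4], [5], [6]
  1-simplices (18): [0,1], [0,2], [0,4], [0,5], [1,2], [1,3], [1,5], [1,6], [2,3], [2,4], [2,5], [2,6], [3,4], [3,5], [3,6], [4,5], [4,6], [5,6]
  2-simplices (12): [0,1,2], [0,1,5], [0,2,4], [0,4,5], [1,2,6], [1,3,5], [1,3,6], [2,3,4], [2,3,5], [2,5,6], [3,4,6], [4,5,6]

giving chain groups C_0 ≅ Z^7, C_1 ≅ Z^18, C_2 ≅ Z^12.

∂_1: C_1 → C_0 maps an edge to its endpoints' difference, ∂[p,q] = q − p. For instance
  ∂[4,5] = [5] − [4].
The resulting 7×18 matrix has rank 6, and its Smith normal form has invariant factors (1,1,1,1,1,1).

The boundary map ∂_2: C_2 → C_1 sends each 2-simplex [p,q,r] to [q,r] − [p,r] + [p,q]. For instance
  ∂[0,2,4] = [2,4] − [0,4] + [0,2],
  ∂[1,2,6] = [2,6] − [1,6] + [1,2].
The resulting 18×12 matrix has rank 12, and its Smith normal form has invariant factors (1,1,1,1,1,1,1,1,1,1,1,2).

From H_k ≅ ker(∂_k) / im(∂_{k+1}) we obtain:

  H_0: rank C_0 − rank ∂_1 = 7 − 6 = 1, and the invariant factors of ∂_1 are all 1, so H_0 ≅ Z.
  H_1: rank ker ∂_1 − rank ∂_2 = (18 − 6) − 12 = 0, and ∂_2 has invariant factor 2 > 1, so H_1 ≅ Z_2.
  H_2: rank ker ∂_2 − rank ∂_3 = (12 − 12) − 0 = 0, and there is no ∂_3, so H_2 ≅ 0.

(K is a triangulation of the real projective plane RP^2.)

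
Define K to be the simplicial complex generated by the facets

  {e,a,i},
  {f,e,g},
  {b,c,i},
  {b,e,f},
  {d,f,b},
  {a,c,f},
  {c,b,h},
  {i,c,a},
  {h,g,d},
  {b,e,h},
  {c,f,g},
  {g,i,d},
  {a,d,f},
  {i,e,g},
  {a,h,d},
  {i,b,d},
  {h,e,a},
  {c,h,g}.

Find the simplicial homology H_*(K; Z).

H_0 ≅ Z,  H_1 ≅ Z^2,  H_2 ≅ Z.

Fix the vertex order a < b < c < d < e < f < g < h < i and write every simplex with vertices in increasing order. Then dim K = 2 and the simplices of K are:

  0-simplices (9): a, b, c, d, e, f, g, h, i
  1-simplices (27): ac, ad, ae, af, ah, ai, bc, bd, be, bf, bh, bi, cf, cg, ch, ci, df, dg, dh, di, ef, eg, eh, ei, fg, gh, gi
  2-simplices (18): acf, aci, adf, adh, aeh, aei, bch, bci, bdf, bdi, bef, beh, cfg, cgh, dgh, dgi, efg, egi

so the chain groups are C_0 ≅ Z^9, C_1 ≅ Z^27, C_2 ≅ Z^18.

∂_1: C_1 → C_0 maps an edge to its endpoints' difference, ∂[p,q] = q − p. For instance
  ∂ei = i − e.
As a 9×27 matrix over Z this has rank 8, with invariant factors (1,1,1,1,1,1,1,1).

The boundary map ∂_2: C_2 → C_1 acts by ∂[p,q,r] = [q,r] − [p,r] + [p,q]. For instance
  ∂aei = ei − ai + ae,
  ∂cgh = gh − ch + cg.
The 27×18 boundary matrix has rank 17 and Smith normal form diag(1,1,1,1,1,1,1,1,1,1,1,1,1,1,1,1,1).

Reading off H_k = ker ∂_k / im ∂_{k+1}:

  H_0: rank C_0 − rank ∂_1 = 9 − 8 = 1, and the invariant factors of ∂_1 are all 1, so H_0 = Z.
  H_1: rank ker ∂_1 − rank ∂_2 = (27 − 8) − 17 = 2, and the invariant factors of ∂_2 are all 1, so H_1 = Z^2.
  H_2: rank ker ∂_2 − rank ∂_3 = (18 − 17) − 0 = 1, and there is no ∂_3, so H_2 = Z.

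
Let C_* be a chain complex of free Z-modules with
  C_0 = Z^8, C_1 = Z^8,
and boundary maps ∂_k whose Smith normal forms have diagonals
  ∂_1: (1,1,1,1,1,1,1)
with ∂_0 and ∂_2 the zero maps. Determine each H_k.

H_0: b_0 = 8 − 0 − 7 = 1; torsion from ∂_1 factors > 1: none. So H_0 ≅ Z.
H_1: b_1 = 8 − 7 − 0 = 1; torsion from ∂_2 factors > 1: none. So H_1 ≅ Z.

H_0 ≅ Z,  H_1 ≅ Z.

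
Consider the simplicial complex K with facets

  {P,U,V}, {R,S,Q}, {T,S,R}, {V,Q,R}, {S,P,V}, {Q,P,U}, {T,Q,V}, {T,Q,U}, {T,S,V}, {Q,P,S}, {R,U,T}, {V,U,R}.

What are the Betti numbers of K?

b_0 = 1, b_1 = 0, b_2 = 0.

K has 7 vertices, 18 edges, 12 triangles.
rank ∂_0 = 0, rank ∂_1 = 6 ⇒ b_0 = 7 − 0 − 6 = 1; all invariant factors of ∂_1 are 1 so no torsion. So H_0 ≅ Z.
rank ∂_1 = 6, rank ∂_2 = 12 ⇒ b_1 = 18 − 6 − 12 = 0; ∂_2 has invariant factor(s) [2] giving torsion. So H_1 ≅ Z/2Z.
rank ∂_2 = 12, rank ∂_3 = 0 ⇒ b_2 = 12 − 12 − 0 = 0. So H_2 ≅ 0.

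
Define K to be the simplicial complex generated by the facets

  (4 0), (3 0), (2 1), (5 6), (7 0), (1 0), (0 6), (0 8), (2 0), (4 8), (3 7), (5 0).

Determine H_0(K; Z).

Take the total order 0 < 1 < 2 < 3 < 4 < 5 < 6 < 7 < 8 on the vertex set. Then K (dimension 1) consists of the simplices:

  0-simplices (9): [0], [1], [2], [3], [4], [5], [6], [7], [8]
  1-simplices (12): [0,1], [0,2], [0,3], [0,4], [0,5], [0,6], [0,7], [0,8], [1,2], [3,7], [4,8], [5,6]

giving chain groups C_0 ≅ Z^9, C_1 ≅ Z^12.

Boundary ∂_1: C_1 → C_0 is given by ∂[p,q] = [q] − [p].
As a 9×12 matrix over Z this has rank 8, with invariant factors (1,1,1,1,1,1,1,1).

Computing H_k = (kernel of ∂_k) / (image of ∂_{k+1}):

  H_0: rank C_0 − rank ∂_1 = 9 − 8 = 1, and the invariant factors of ∂_1 are all 1, so H_0 = Z.

H_0 = Z.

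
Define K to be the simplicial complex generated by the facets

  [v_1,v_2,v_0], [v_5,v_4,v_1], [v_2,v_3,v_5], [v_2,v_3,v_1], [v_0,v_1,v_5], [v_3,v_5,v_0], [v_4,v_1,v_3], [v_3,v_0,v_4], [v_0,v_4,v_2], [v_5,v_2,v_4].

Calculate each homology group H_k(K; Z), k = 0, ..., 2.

H_0 ≅ Z,  H_1 ≅ Z/2Z,  H_2 = 0.

Fix the vertex order v_0 < v_1 < v_2 < v_3 < v_4 < v_5 and write every simplex with vertices in increasing order. Then dim K = 2 and the simplices of K are:

  0-simplices (6): [v_0], [v_1], [v_2], [v_3], [v_4], [v_5]
  1-simplices (15): (15 of them)
  2-simplices (10): [v_0,v_1,v_2], [v_0,v_1,v_5], [v_0,v_2,v_4], [v_0,v_3,v_4], [v_0,v_3,v_5], [v_1,v_2,v_3], [v_1,v_3,v_4], [v_1,v_4,v_5], [v_2,v_3,v_5], [v_2,v_4,v_5]

Hence C_0 ≅ Z^6, C_1 ≅ Z^15, C_2 ≅ Z^10.

∂_1: C_1 → C_0 maps an edge to its endpoints' difference, ∂[p,q] = q − p.
The 6×15 boundary matrix has rank 5 and Smith normal form diag(1,1,1,1,1).

The boundary map ∂_2: C_2 → C_1 sends each 2-simplex [p,q,r] to [q,r] − [p,r] + [p,q]. For instance
  ∂[v_1,v_2,v_3] = [v_2,v_3] − [v_1,v_3] + [v_1,v_2],
  ∂[v_2,v_3,v_5] = [v_3,v_5] − [v_2,v_5] + [v_2,v_3].
The 15×10 boundary matrix has rank 10 and Smith normal form diag(1,1,1,1,1,1,1,1,1,2).

Computing H_k = (kernel of ∂_k) / (image of ∂_{k+1}):

  H_0: rank C_0 − rank ∂_1 = 6 − 5 = 1, and the invariant factors of ∂_1 are all 1, so H_0 = Z.
  H_1: rank ker ∂_1 − rank ∂_2 = (15 − 5) − 10 = 0, and ∂_2 has invariant factor 2 > 1, so H_1 = Z/2Z.
  H_2: rank ker ∂_2 − rank ∂_3 = (10 − 10) − 0 = 0, and there is no ∂_3, so H_2 = 0.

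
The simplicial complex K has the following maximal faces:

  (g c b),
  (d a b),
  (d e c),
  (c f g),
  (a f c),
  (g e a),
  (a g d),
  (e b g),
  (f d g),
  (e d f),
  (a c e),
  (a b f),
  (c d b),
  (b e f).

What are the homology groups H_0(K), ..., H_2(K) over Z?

H_0 = Z,  H_1 = Z^2,  H_2 = Z.

Take the total order a < b < c < d < e < f < g on the vertex set. Then K (dimension 2) consists of the simplices:

  0-simplices (7): a, b, c, d, e, f, g
  1-simplices (21): ab, ac, ad, ae, af, ag, bc, bd, be, bf, bg, cd, ce, cf, cg, de, df, dg, ef, eg, fg
  2-simplices (14): abd, abf, ace, acf, adg, aeg, bcd, bcg, bef, beg, cde, cfg, def, dfg

Hence C_0 ≅ Z^7, C_1 ≅ Z^21, C_2 ≅ Z^14.

Boundary ∂_1: C_1 → C_0 maps an edge to its endpoints' difference, ∂[p,q] = q − p. For instance
  ∂ab = b − a.
As a 7×21 matrix over Z this has rank 6, with invariant factors (1,1,1,1,1,1).

∂_2: C_2 → C_1 sends each 2-simplex [p,q,r] to [q,r] − [p,r] + [p,q]. For instance
  ∂bef = ef − bf + be,
  ∂abd = bd − ad + ab.
The resulting 21×14 matrix has rank 13, and its Smith normal form has invariant factors (1,1,1,1,1,1,1,1,1,1,1,1,1).

Computing H_k = (kernel of ∂_k) / (image of ∂_{k+1}):

  H_0: rank C_0 − rank ∂_1 = 7 − 6 = 1, and the invariant factors of ∂_1 are all 1, so H_0 ≅ Z.
  H_1: rank ker ∂_1 − rank ∂_2 = (21 − 6) − 13 = 2, and the invariant factors of ∂_2 are all 1, so H_1 ≅ Z^2.
  H_2: rank ker ∂_2 − rank ∂_3 = (14 − 13) − 0 = 1, and there is no ∂_3, so H_2 ≅ Z.

(K is a triangulation of the torus T^2.)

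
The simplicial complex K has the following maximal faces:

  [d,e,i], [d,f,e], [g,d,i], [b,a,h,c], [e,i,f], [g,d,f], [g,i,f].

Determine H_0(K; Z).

H_0 ≅ Z^2.

Order the vertices as a < b < c < d < e < f < g < h < i. Listing each simplex with vertices in this order, K has dimension 3 with simplices:

  0-simplices (9): a, b, c, d, e, f, g, h, i
  1-simplices (15): ab, ac, ah, bc, bh, ch, de, df, dg, di, ef, ei, fg, fi, gi
  2-simplices (10): abc, abh, ach, bch, def, dei, dfg, dgi, efi, fgi
  3-simplices (1): abch

giving chain groups C_0 ≅ Z^9, C_1 ≅ Z^15, C_2 ≅ Z^10, C_3 ≅ Z^1.

∂_1: C_1 → C_0 is given by ∂[p,q] = [q] − [p]. For instance
  ∂di = i − d.
As a 9×15 matrix over Z this has rank 7, with invariant factors (1,1,1,1,1,1,1).

Boundary ∂_2: C_2 → C_1 sends each 2-simplex [p,q,r] to [q,r] − [p,r] + [p,q]. For instance
  ∂dfg = fg − dg + df,
  ∂efi = fi − ei + ef.
The 15×10 boundary matrix has rank 8 and Smith normal form diag(1,1,1,1,1,1,1,1).

Boundary ∂_3: C_3 → C_2 sends each 3-simplex σ to the alternating sum Σ_i (−1)^i (σ with its i-th vertex removed). For instance
  ∂abch = bch − ach + abh − abc.
As a 10×1 matrix over Z this has rank 1, with invariant factors (1).

Computing H_k = (kernel of ∂_k) / (image of ∂_{k+1}):

  H_0: rank C_0 − rank ∂_1 = 9 − 7 = 2, and the invariant factors of ∂_1 are all 1, so H_0 = Z^2.

(K is a triangulation of the disjoint union of the 3-simplex and the 2-sphere S^2.)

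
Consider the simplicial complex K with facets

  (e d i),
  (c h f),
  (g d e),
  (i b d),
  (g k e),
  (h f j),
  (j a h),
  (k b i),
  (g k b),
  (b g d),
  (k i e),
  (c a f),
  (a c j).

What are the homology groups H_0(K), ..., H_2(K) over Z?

Take the total order a < b < c < d < e < f < g < h < i < j < k on the vertex set. Then K (dimension 2) consists of the simplices:

  0-simplices (11): a, b, c, d, e, f, g, h, i, j, k
  1-simplices (22): ac, af, ah, aj, bd, bg, bi, bk, cf, ch, cj, de, dg, di, eg, ei, ek, fh, fj, gk, hj, ik
  2-simplices (13): acf, acj, ahj, bdg, bdi, bgk, bik, cfh, deg, dei, egk, eik, fhj

so the chain groups are C_0 ≅ Z^11, C_1 ≅ Z^22, C_2 ≅ Z^13.

∂_1: C_1 → C_0 is given by ∂[p,q] = [q] − [p]. For instance
  ∂gk = k − g.
As a 11×22 matrix over Z this has rank 9, with invariant factors (1,1,1,1,1,1,1,1,1).

Boundary ∂_2: C_2 → C_1 sends each 2-simplex [p,q,r] to [q,r] − [p,r] + [p,q]. For instance
  ∂bik = ik − bk + bi,
  ∂bdg = dg − bg + bd.
The 22×13 boundary matrix has rank 12 and Smith normal form diag(1,1,1,1,1,1,1,1,1,1,1,1).

From H_k ≅ ker(∂_k) / im(∂_{k+1}) we obtain:

  H_0: rank C_0 − rank ∂_1 = 11 − 9 = 2, and the invariant factors of ∂_1 are all 1, so H_0 = Z^2.
  H_1: rank ker ∂_1 − rank ∂_2 = (22 − 9) − 12 = 1, and the invariant factors of ∂_2 are all 1, so H_1 = Z.
  H_2: rank ker ∂_2 − rank ∂_3 = (13 − 12) − 0 = 1, and there is no ∂_3, so H_2 = Z.

H_0 = Z^2,  H_1 = Z,  H_2 = Z.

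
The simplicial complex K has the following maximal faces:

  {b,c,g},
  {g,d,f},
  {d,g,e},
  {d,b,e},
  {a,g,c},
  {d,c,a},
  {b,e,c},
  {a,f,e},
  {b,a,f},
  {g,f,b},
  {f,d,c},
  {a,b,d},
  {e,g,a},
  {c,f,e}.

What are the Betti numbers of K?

K has 7 vertices, 21 edges, 14 triangles.
rank ∂_0 = 0, rank ∂_1 = 6 ⇒ b_0 = 7 − 0 − 6 = 1; all invariant factors of ∂_1 are 1 so no torsion. So H_0 = Z.
rank ∂_1 = 6, rank ∂_2 = 13 ⇒ b_1 = 21 − 6 − 13 = 2; all invariant factors of ∂_2 are 1 so no torsion. So H_1 = Z^2.
rank ∂_2 = 13, rank ∂_3 = 0 ⇒ b_2 = 14 − 13 − 0 = 1. So H_2 = Z.

b_0 = 1, b_1 = 2, b_2 = 1.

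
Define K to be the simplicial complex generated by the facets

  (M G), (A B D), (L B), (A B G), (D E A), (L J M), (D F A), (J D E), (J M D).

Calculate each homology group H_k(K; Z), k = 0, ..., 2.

H_0 ≅ Z,  H_1 ≅ Z^2,  H_2 = 0.

Take the total order A < B < D < E < F < G < J < L < M on the vertex set. Then K (dimension 2) consists of the simplices:

  0-simplices (9): A, B, D, E, F, G, J, L, M
  1-simplices (17): AB, AD, AE, AF, AG, BD, BG, BL, DE, DF, DJ, DM, EJ, GM, JL, JM, LM
  2-simplices (7): ABD, ABG, ADE, ADF, DEJ, DJM, JLM

Hence C_0 ≅ Z^9, C_1 ≅ Z^17, C_2 ≅ Z^7.

The boundary map ∂_1: C_1 → C_0 is given by ∂[p,q] = [q] − [p]. For instance
  ∂JL = L − J.
This gives a 9×17 integer matrix of rank 8; reducing to Smith normal form yields diagonal entries (1,1,1,1,1,1,1,1).

The boundary map ∂_2: C_2 → C_1 sends each 2-simplex [p,q,r] to [q,r] − [p,r] + [p,q]. For instance
  ∂DEJ = EJ − DJ + DE,
  ∂ABG = BG − AG + AB.
This gives a 17×7 integer matrix of rank 7; reducing to Smith normal form yields diagonal entries (1,1,1,1,1,1,1).

Computing H_k = (kernel of ∂_k) / (image of ∂_{k+1}):

  H_0: rank C_0 − rank ∂_1 = 9 − 8 = 1, and the invariant factors of ∂_1 are all 1, so H_0 ≅ Z.
  H_1: rank ker ∂_1 − rank ∂_2 = (17 − 8) − 7 = 2, and the invariant factors of ∂_2 are all 1, so H_1 ≅ Z^2.
  H_2: rank ker ∂_2 − rank ∂_3 = (7 − 7) − 0 = 0, and there is no ∂_3, so H_2 ≅ 0.

As a check, the Euler characteristic is 9 − 17 + 7 = -1, which agrees with 1 − 2 + 0 = -1.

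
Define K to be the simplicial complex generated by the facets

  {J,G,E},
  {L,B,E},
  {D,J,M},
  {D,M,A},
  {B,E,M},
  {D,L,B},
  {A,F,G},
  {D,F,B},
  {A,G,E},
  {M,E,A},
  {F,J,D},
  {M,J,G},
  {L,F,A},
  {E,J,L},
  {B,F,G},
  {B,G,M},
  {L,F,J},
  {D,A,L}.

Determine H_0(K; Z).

H_0 ≅ Z.

Take the total order A < B < D < E < F < G < J < L < M on the vertex set. Then K (dimension 2) consists of the simplices:

  0-simplices (9): A, B, D, E, F, G, J, L, M
  1-simplices (27): AD, AE, AF, AG, AL, AM, BD, BE, BF, BG, BL, BM, DF, DJ, DL, DM, EG, EJ, EL, EM, FG, FJ, FL, GJ, GM, JL, JM
  2-simplices (18): ADL, ADM, AEG, AEM, AFG, AFL, BDF, BDL, BEL, BEM, BFG, BGM, DFJ, DJM, EGJ, EJL, FJL, GJM

so the chain groups are C_0 ≅ Z^9, C_1 ≅ Z^27, C_2 ≅ Z^18.

Boundary ∂_1: C_1 → C_0 sends each edge [p,q] (with p < q) to q − p. For instance
  ∂EJ = J − E.
As a 9×27 matrix over Z this has rank 8, with invariant factors (1,1,1,1,1,1,1,1).

Boundary ∂_2: C_2 → C_1 acts by ∂[p,q,r] = [q,r] − [p,r] + [p,q]. For instance
  ∂EJL = JL − EL + EJ,
  ∂AFL = FL − AL + AF.
This gives a 27×18 integer matrix of rank 18; reducing to Smith normal form yields diagonal entries (1,1,1,1,1,1,1,1,1,1,1,1,1,1,1,1,1,2).

From H_k ≅ ker(∂_k) / im(∂_{k+1}) we obtain:

  H_0: rank C_0 − rank ∂_1 = 9 − 8 = 1, and the invariant factors of ∂_1 are all 1, so H_0 ≅ Z.

(K is a triangulation of the Klein bottle.)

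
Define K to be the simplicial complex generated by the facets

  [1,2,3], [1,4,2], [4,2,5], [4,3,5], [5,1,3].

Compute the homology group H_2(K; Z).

H_2 ≅ 0.

Order the vertices as 1 < 2 < 3 < 4 < 5. Listing each simplex with vertices in this order, K has dimension 2 with simplices:

  0-simplices (5): [1], [2], [3], [4], [5]
  1-simplices (10): [1,2], [1,3], [1,4], [1,5], [2,3], [2,4], [2,5], [3,4], [3,5], [4,5]
  2-simplices (5): [1,2,3], [1,2,4], [1,3,5], [2,4,5], [3,4,5]

so the chain groups are C_0 ≅ Z^5, C_1 ≅ Z^10, C_2 ≅ Z^5.

∂_1: C_1 → C_0 maps an edge to its endpoints' difference, ∂[p,q] = q − p. For instance
  ∂[1,4] = [4] − [1].
As a 5×10 matrix over Z this has rank 4, with invariant factors (1,1,1,1).

The boundary map ∂_2: C_2 → C_1 acts by ∂[p,q,r] = [q,r] − [p,r] + [p,q]. For instance
  ∂[1,2,3] = [2,3] − [1,3] + [1,2],
  ∂[2,4,5] = [4,5] − [2,5] + [2,4].
The resulting 10×5 matrix has rank 5, and its Smith normal form has invariant factors (1,1,1,1,1).

Computing H_k = (kernel of ∂_k) / (image of ∂_{k+1}):

  H_2: rank ker ∂_2 − rank ∂_3 = (5 − 5) − 0 = 0, and there is no ∂_3, so H_2 = 0.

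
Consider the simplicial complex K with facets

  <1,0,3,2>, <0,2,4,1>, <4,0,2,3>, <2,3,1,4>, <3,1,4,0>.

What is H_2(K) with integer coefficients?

H_2 = 0.

K has 5 vertices, 10 edges, 10 triangles, 5 3-simplices.
rank ∂_2 = 6, rank ∂_3 = 4 ⇒ b_2 = 10 − 6 − 4 = 0; all invariant factors of ∂_3 are 1 so no torsion. So H_2 ≅ 0.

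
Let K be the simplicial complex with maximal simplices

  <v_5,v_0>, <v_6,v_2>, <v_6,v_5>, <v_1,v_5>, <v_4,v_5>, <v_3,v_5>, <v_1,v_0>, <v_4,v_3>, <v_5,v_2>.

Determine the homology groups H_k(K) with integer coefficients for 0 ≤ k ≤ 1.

Order the vertices as v_0 < v_1 < v_2 < v_3 < v_4 < v_5 < v_6. Listing each simplex with vertices in this order, K has dimension 1 with simplices:

  0-simplices (7): [v_0], [v_1], [v_2], [v_3], [v_4], [v_5], [v_6]
  1-simplices (9): [v_0,v_1], [v_0,v_5], [v_1,v_5], [v_2,v_5], [v_2,v_6], [v_3,v_4], [v_3,v_5], [v_4,v_5], [v_5,v_6]

giving chain groups C_0 ≅ Z^7, C_1 ≅ Z^9.

Boundary ∂_1: C_1 → C_0 sends each edge [p,q] (with p < q) to q − p. For instance
  ∂[v_4,v_5] = [v_5] − [v_4].
As a 7×9 matrix over Z this has rank 6, with invariant factors (1,1,1,1,1,1).

Reading off H_k = ker ∂_k / im ∂_{k+1}:

  H_0: rank C_0 − rank ∂_1 = 7 − 6 = 1, and the invariant factors of ∂_1 are all 1, so H_0 = Z.
  H_1: rank ker ∂_1 − rank ∂_2 = (9 − 6) − 0 = 3, and there is no ∂_2, so H_1 = Z^3.

As a check, the Euler characteristic is 7 − 9 = -2, which agrees with 1 − 3 = -2.

H_0 = Z,  H_1 = Z^3.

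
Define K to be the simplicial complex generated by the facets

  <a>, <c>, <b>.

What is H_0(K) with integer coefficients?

H_0 ≅ Z^3.

Take the total order a < b < c on the vertex set. Then K (dimension 0) consists of the simplices:

  0-simplices (3): a, b, c

Hence C_0 ≅ Z^3.

Computing H_k = (kernel of ∂_k) / (image of ∂_{k+1}):

  H_0: rank C_0 − rank ∂_1 = 3 − 0 = 3, and there is no ∂_1, so H_0 ≅ Z^3.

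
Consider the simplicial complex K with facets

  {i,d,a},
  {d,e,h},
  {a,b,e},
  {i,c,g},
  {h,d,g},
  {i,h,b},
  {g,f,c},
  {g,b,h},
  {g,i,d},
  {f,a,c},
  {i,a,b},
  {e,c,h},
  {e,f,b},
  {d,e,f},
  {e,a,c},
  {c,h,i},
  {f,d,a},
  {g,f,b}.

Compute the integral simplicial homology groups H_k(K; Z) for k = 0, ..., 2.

We work with the vertex ordering a < b < c < d < e < f < g < h < i. The simplices of K, each written with vertices in increasing order, are:

  0-simplices (9): a, b, c, d, e, f, g, h, i
  1-simplices (27): ab, ac, ad, ae, af, ai, be, bf, bg, bh, bi, ce, cf, cg, ch, ci, de, df, dg, dh, di, ef, eh, fg, gh, gi, hi
  2-simplices (18): abe, abi, ace, acf, adf, adi, bef, bfg, bgh, bhi, ceh, cfg, cgi, chi, def, deh, dgh, dgi

so the chain groups are C_0 ≅ Z^9, C_1 ≅ Z^27, C_2 ≅ Z^18.

The boundary map ∂_1: C_1 → C_0 maps an edge to its endpoints' difference, ∂[p,q] = q − p.
The resulting 9×27 matrix has rank 8, and its Smith normal form has invariant factors (1,1,1,1,1,1,1,1).

Boundary ∂_2: C_2 → C_1 sends each 2-simplex [p,q,r] to [q,r] − [p,r] + [p,q]. For instance
  ∂chi = hi − ci + ch,
  ∂adi = di − ai + ad.
The 27×18 boundary matrix has rank 18 and Smith normal form diag(1,1,1,1,1,1,1,1,1,1,1,1,1,1,1,1,1,2).

Now H_k = ker ∂_k / im ∂_{k+1}, so:

  H_0: rank C_0 − rank ∂_1 = 9 − 8 = 1, and the invariant factors of ∂_1 are all 1, so H_0 ≅ Z.
  H_1: rank ker ∂_1 − rank ∂_2 = (27 − 8) − 18 = 1, and ∂_2 has invariant factor 2 > 1, so H_1 ≅ Z × Z/2.
  H_2: rank ker ∂_2 − rank ∂_3 = (18 − 18) − 0 = 0, and there is no ∂_3, so H_2 ≅ 0.

As a check, the Euler characteristic is 9 − 27 + 18 = 0, which agrees with 1 − 1 + 0 = 0.

H_0 = Z,  H_1 = Z × Z/2,  H_2 = 0.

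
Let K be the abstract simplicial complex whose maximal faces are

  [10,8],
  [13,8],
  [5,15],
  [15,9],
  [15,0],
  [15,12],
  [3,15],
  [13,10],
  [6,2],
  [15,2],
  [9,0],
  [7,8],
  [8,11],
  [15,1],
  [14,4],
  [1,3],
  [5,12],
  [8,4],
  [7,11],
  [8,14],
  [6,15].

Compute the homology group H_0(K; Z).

Take the total order 0 < 1 < 2 < 3 < 4 < 5 < 6 < 7 < 8 < 9 < 10 < 11 < 12 < 13 < 14 < 15 on the vertex set. Then K (dimension 1) consists of the simplices:

  0-simplices (16): [0], [1], [2], [3], [4], [5], [6], [7], [8], [9], [10], [11], [12], [13], [14], [15]
  1-simplices (21): (21 of them)

so the chain groups are C_0 ≅ Z^16, C_1 ≅ Z^21.

∂_1: C_1 → C_0 sends each edge [p,q] (with p < q) to q − p. For instance
  ∂[9,15] = [15] − [9].
This gives a 16×21 integer matrix of rank 14; reducing to Smith normal form yields diagonal entries (1,1,1,1,1,1,1,1,1,1,1,1,1,1).

Computing H_k = (kernel of ∂_k) / (image of ∂_{k+1}):

  H_0: rank C_0 − rank ∂_1 = 16 − 14 = 2, and the invariant factors of ∂_1 are all 1, so H_0 ≅ Z^2.

(K is a triangulation of the disjoint union of a wedge of 3 circles and a wedge of 4 circles.)

H_0 ≅ Z^2.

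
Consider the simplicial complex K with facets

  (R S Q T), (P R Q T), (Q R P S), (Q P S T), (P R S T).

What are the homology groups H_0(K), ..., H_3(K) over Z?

We work with the vertex ordering P < Q < R < S < T. The simplices of K, each written with vertices in increasing order, are:

  0-simplices (5): P, Q, R, S, T
  1-simplices (10): PQ, PR, PS, PT, QR, QS, QT, RS, RT, ST
  2-simplices (10): PQR, PQS, PQT, PRS, PRT, PST, QRS, QRT, QST, RST
  3-simplices (5): PQRS, PQRT, PQST, PRST, QRST

so the chain groups are C_0 ≅ Z^5, C_1 ≅ Z^10, C_2 ≅ Z^10, C_3 ≅ Z^5.

Boundary ∂_1: C_1 → C_0 is given by ∂[p,q] = [q] − [p]. For instance
  ∂ST = T − S.
This gives a 5×10 integer matrix of rank 4; reducing to Smith normal form yields diagonal entries (1,1,1,1).

Boundary ∂_2: C_2 → C_1 acts by ∂[p,q,r] = [q,r] − [p,r] + [p,q]. For instance
  ∂QRS = RS − QS + QR,
  ∂PST = ST − PT + PS.
This gives a 10×10 integer matrix of rank 6; reducing to Smith normal form yields diagonal entries (1,1,1,1,1,1).

Boundary ∂_3: C_3 → C_2 sends each 3-simplex σ to the alternating sum Σ_i (−1)^i (σ with its i-th vertex removed). For instance
  ∂PQST = QST − PST + PQT − PQS,
  ∂PQRS = QRS − PRS + PQS − PQR.
As a 10×5 matrix over Z this has rank 4, with invariant factors (1,1,1,1).

Computing H_k = (kernel of ∂_k) / (image of ∂_{k+1}):

  H_0: rank C_0 − rank ∂_1 = 5 − 4 = 1, and the invariant factors of ∂_1 are all 1, so H_0 = Z.
  H_1: rank ker ∂_1 − rank ∂_2 = (10 − 4) − 6 = 0, and the invariant factors of ∂_2 are all 1, so H_1 = 0.
  H_2: rank ker ∂_2 − rank ∂_3 = (10 − 6) − 4 = 0, and the invariant factors of ∂_3 are all 1, so H_2 = 0.
  H_3: rank ker ∂_3 − rank ∂_4 = (5 − 4) − 0 = 1, and there is no ∂_4, so H_3 = Z.

(K is a triangulation of the 3-sphere S^3.)

H_0 ≅ Z,  H_1 = 0,  H_2 = 0,  H_3 ≅ Z.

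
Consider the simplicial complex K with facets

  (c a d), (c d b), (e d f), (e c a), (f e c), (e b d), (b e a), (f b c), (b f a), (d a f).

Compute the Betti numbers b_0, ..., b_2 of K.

b_0 = 1, b_1 = 0, b_2 = 0.

We work with the vertex ordering a < b < c < d < e < f. The simplices of K, each written with vertices in increasing order, are:

  0-simplices (6): a, b, c, d, e, f
  1-simplices (15): ab, ac, ad, ae, af, bc, bd, be, bf, cd, ce, cf, de, df, ef
  2-simplices (10): abe, abf, acd, ace, adf, bcd, bcf, bde, cef, def

so the chain groups are C_0 ≅ Z^6, C_1 ≅ Z^15, C_2 ≅ Z^10.

∂_1: C_1 → C_0 sends each edge [p,q] (with p < q) to q − p. For instance
  ∂be = e − b.
The resulting 6×15 matrix has rank 5, and its Smith normal form has invariant factors (1,1,1,1,1).

Boundary ∂_2: C_2 → C_1 maps a triangle to the signed sum of its edges. For instance
  ∂abf = bf − af + ab,
  ∂bde = de − be + bd.
The 15×10 boundary matrix has rank 10 and Smith normal form diag(1,1,1,1,1,1,1,1,1,2).

Computing H_k = (kernel of ∂_k) / (image of ∂_{k+1}):

  H_0: rank C_0 − rank ∂_1 = 6 − 5 = 1, and the invariant factors of ∂_1 are all 1, so H_0 = Z.
  H_1: rank ker ∂_1 − rank ∂_2 = (15 − 5) − 10 = 0, and ∂_2 has invariant factor 2 > 1, so H_1 = Z/2.
  H_2: rank ker ∂_2 − rank ∂_3 = (10 − 10) − 0 = 0, and there is no ∂_3, so H_2 = 0.

As a check, the Euler characteristic is 6 − 15 + 10 = 1, which agrees with 1 − 0 + 0 = 1.

Hence the Betti numbers are b_0 = 1, b_1 = 0, b_2 = 0.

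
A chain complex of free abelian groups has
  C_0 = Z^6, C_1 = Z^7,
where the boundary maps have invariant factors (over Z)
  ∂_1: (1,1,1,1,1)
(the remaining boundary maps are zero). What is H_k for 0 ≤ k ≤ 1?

H_0: b_0 = 6 − 0 − 5 = 1; torsion from ∂_1 factors > 1: none. So H_0 ≅ Z.
H_1: b_1 = 7 − 5 − 0 = 2; torsion from ∂_2 factors > 1: none. So H_1 ≅ Z^2.

H_0 ≅ Z,  H_1 ≅ Z^2.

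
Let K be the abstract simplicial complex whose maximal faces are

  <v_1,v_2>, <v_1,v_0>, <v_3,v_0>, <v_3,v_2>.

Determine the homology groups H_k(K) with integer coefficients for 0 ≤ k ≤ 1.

Fix the vertex order v_0 < v_1 < v_2 < v_3 and write every simplex with vertices in increasing order. Then dim K = 1 and the simplices of K are:

  0-simplices (4): [v_0], [v_1], [v_2], [v_3]
  1-simplices (4): [v_0,v_1], [v_0,v_3], [v_1,v_2], [v_2,v_3]

Hence C_0 ≅ Z^4, C_1 ≅ Z^4.

Boundary ∂_1: C_1 → C_0 is given by ∂[p,q] = [q] − [p]. For instance
  ∂[v_0,v_1] = [v_1] − [v_0].
The 4×4 boundary matrix has rank 3 and Smith normal form diag(1,1,1).

Computing H_k = (kernel of ∂_k) / (image of ∂_{k+1}):

  H_0: rank C_0 − rank ∂_1 = 4 − 3 = 1, and the invariant factors of ∂_1 are all 1, so H_0 = Z.
  H_1: rank ker ∂_1 − rank ∂_2 = (4 − 3) − 0 = 1, and there is no ∂_2, so H_1 = Z.

H_0 ≅ Z,  H_1 ≅ Z.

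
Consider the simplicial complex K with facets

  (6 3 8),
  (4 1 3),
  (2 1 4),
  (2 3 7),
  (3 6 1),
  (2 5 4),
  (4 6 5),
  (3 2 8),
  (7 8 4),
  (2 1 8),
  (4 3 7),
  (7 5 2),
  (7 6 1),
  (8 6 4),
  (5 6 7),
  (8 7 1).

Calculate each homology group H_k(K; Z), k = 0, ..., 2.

H_0 = Z,  H_1 = Z^2,  H_2 = Z.

Fix the vertex order 1 < 2 < 3 < 4 < 5 < 6 < 7 < 8 and write every simplex with vertices in increasing order. Then dim K = 2 and the simplices of K are:

  0-simplices (8): [1], [2], [3], [4], [5], [6], [7], [8]
  1-simplices (24): (24 of them)
  2-simplices (16): [1,2,4], [1,2,8], [1,3,4], [1,3,6], [1,6,7], [1,7,8], [2,3,7], [2,3,8], [2,4,5], [2,5,7], [3,4,7], [3,6,8], [4,5,6], [4,6,8], [4,7,8], [5,6,7]

giving chain groups C_0 ≅ Z^8, C_1 ≅ Z^24, C_2 ≅ Z^16.

Boundary ∂_1: C_1 → C_0 sends each edge [p,q] (with p < q) to q − p. For instance
  ∂[1,7] = [7] − [1].
The 8×24 boundary matrix has rank 7 and Smith normal form diag(1,1,1,1,1,1,1).

Boundary ∂_2: C_2 → C_1 maps a triangle to the signed sum of its edges. For instance
  ∂[5,6,7] = [6,7] − [5,7] + [5,6],
  ∂[2,3,7] = [3,7] − [2,7] + [2,3].
This gives a 24×16 integer matrix of rank 15; reducing to Smith normal form yields diagonal entries (1,1,1,1,1,1,1,1,1,1,1,1,1,1,1).

Reading off H_k = ker ∂_k / im ∂_{k+1}:

  H_0: rank C_0 − rank ∂_1 = 8 − 7 = 1, and the invariant factors of ∂_1 are all 1, so H_0 = Z.
  H_1: rank ker ∂_1 − rank ∂_2 = (24 − 7) − 15 = 2, and the invariant factors of ∂_2 are all 1, so H_1 = Z^2.
  H_2: rank ker ∂_2 − rank ∂_3 = (16 − 15) − 0 = 1, and there is no ∂_3, so H_2 = Z.

(K is a triangulation of the torus T^2.)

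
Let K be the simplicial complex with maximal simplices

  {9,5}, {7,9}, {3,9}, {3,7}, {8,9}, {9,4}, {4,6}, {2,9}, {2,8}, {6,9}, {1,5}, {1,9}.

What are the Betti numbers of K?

b_0 = 1, b_1 = 4.

Take the total order 1 < 2 < 3 < 4 < 5 < 6 < 7 < 8 < 9 on the vertex set. Then K (dimension 1) consists of the simplices:

  0-simplices (9): [1], [2], [3], [4], [5], [6], [7], [8], [9]
  1-simplices (12): [1,5], [1,9], [2,8], [2,9], [3,7], [3,9], [4,6], [4,9], [5,9], [6,9], [7,9], [8,9]

Hence C_0 ≅ Z^9, C_1 ≅ Z^12.

Boundary ∂_1: C_1 → C_0 is given by ∂[p,q] = [q] − [p]. For instance
  ∂[4,9] = [9] − [4].
The 9×12 boundary matrix has rank 8 and Smith normal form diag(1,1,1,1,1,1,1,1).

Computing H_k = (kernel of ∂_k) / (image of ∂_{k+1}):

  H_0: rank C_0 − rank ∂_1 = 9 − 8 = 1, and the invariant factors of ∂_1 are all 1, so H_0 = Z.
  H_1: rank ker ∂_1 − rank ∂_2 = (12 − 8) − 0 = 4, and there is no ∂_2, so H_1 = Z^4.

As a check, the Euler characteristic is 9 − 12 = -3, which agrees with 1 − 4 = -3.
(K is a triangulation of a wedge of 4 circles.)

Hence the Betti numbers are b_0 = 1, b_1 = 4.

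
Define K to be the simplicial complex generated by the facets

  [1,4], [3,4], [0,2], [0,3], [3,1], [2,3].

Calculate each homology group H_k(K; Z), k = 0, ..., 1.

H_0 = Z,  H_1 = Z^2.

K has 5 vertices, 6 edges.
rank ∂_0 = 0, rank ∂_1 = 4 ⇒ b_0 = 5 − 0 − 4 = 1; all invariant factors of ∂_1 are 1 so no torsion. So H_0 ≅ Z.
rank ∂_1 = 4, rank ∂_2 = 0 ⇒ b_1 = 6 − 4 − 0 = 2. So H_1 ≅ Z^2.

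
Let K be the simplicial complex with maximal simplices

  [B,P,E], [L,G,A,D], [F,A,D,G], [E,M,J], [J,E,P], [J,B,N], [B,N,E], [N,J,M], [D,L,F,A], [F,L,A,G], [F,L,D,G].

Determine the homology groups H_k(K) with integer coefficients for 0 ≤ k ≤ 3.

Take the total order A < B < D < E < F < G < J < L < M < N < P on the vertex set. Then K (dimension 3) consists of the simplices:

  0-simplices (11): A, B, D, E, F, G, J, L, M, N, P
  1-simplices (22): AD, AF, AG, AL, BE, BJ, BN, BP, DF, DG, DL, EJ, EM, EN, EP, FG, FL, GL, JM, JN, JP, MN
  2-simplices (16): ADF, ADG, ADL, AFG, AFL, AGL, BEN, BEP, BJN, DFG, DFL, DGL, EJM, EJP, FGL, JMN
  3-simplices (5): ADFG, ADFL, ADGL, AFGL, DFGL

giving chain groups C_0 ≅ Z^11, C_1 ≅ Z^22, C_2 ≅ Z^16, C_3 ≅ Z^5.

Boundary ∂_1: C_1 → C_0 maps an edge to its endpoints' difference, ∂[p,q] = q − p. For instance
  ∂FL = L − F.
The resulting 11×22 matrix has rank 9, and its Smith normal form has invariant factors (1,1,1,1,1,1,1,1,1).

Boundary ∂_2: C_2 → C_1 maps a triangle to the signed sum of its edges. For instance
  ∂ADL = DL − AL + AD,
  ∂BEN = EN − BN + BE.
As a 22×16 matrix over Z this has rank 12, with invariant factors (1,1,1,1,1,1,1,1,1,1,1,1).

∂_3: C_3 → C_2 sends each 3-simplex σ to the alternating sum Σ_i (−1)^i (σ with its i-th vertex removed). For instance
  ∂ADGL = DGL − AGL + ADL − ADG,
  ∂DFGL = FGL − DGL + DFL − DFG.
This gives a 16×5 integer matrix of rank 4; reducing to Smith normal form yields diagonal entries (1,1,1,1).

Now H_k = ker ∂_k / im ∂_{k+1}, so:

  H_0: rank C_0 − rank ∂_1 = 11 − 9 = 2, and the invariant factors of ∂_1 are all 1, so H_0 = Z^2.
  H_1: rank ker ∂_1 − rank ∂_2 = (22 − 9) − 12 = 1, and the invariant factors of ∂_2 are all 1, so H_1 = Z.
  H_2: rank ker ∂_2 − rank ∂_3 = (16 − 12) − 4 = 0, and the invariant factors of ∂_3 are all 1, so H_2 = 0.
  H_3: rank ker ∂_3 − rank ∂_4 = (5 − 4) − 0 = 1, and there is no ∂_4, so H_3 = Z.

H_0 = Z^2,  H_1 = Z,  H_2 = 0,  H_3 = Z.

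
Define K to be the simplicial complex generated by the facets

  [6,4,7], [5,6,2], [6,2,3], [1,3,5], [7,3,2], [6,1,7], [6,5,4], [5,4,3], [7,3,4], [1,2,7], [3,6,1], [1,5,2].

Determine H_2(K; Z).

H_2 ≅ 0.

K has 7 vertices, 18 edges, 12 triangles.
rank ∂_2 = 12, rank ∂_3 = 0 ⇒ b_2 = 12 − 12 − 0 = 0. So H_2 = 0.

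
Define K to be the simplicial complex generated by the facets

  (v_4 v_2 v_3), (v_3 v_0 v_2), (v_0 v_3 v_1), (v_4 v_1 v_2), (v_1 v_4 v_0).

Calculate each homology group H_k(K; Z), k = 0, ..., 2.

Take the total order v_0 < v_1 < v_2 < v_3 < v_4 on the vertex set. Then K (dimension 2) consists of the simplices:

  0-simplices (5): [v_0], [v_1], [v_2], [v_3], [v_4]
  1-simplices (10): [v_0,v_1], [v_0,v_2], [v_0,v_3], [v_0,v_4], [v_1,v_2], [v_1,v_3], [v_1,v_4], [v_2,v_3], [v_2,v_4], [v_3,v_4]
  2-simplices (5): [v_0,v_1,v_3], [v_0,v_1,v_4], [v_0,v_2,v_3], [v_1,v_2,v_4], [v_2,v_3,v_4]

giving chain groups C_0 ≅ Z^5, C_1 ≅ Z^10, C_2 ≅ Z^5.

∂_1: C_1 → C_0 is given by ∂[p,q] = [q] − [p]. For instance
  ∂[v_1,v_3] = [v_3] − [v_1].
As a 5×10 matrix over Z this has rank 4, with invariant factors (1,1,1,1).

∂_2: C_2 → C_1 acts by ∂[p,q,r] = [q,r] − [p,r] + [p,q]. For instance
  ∂[v_0,v_1,v_3] = [v_1,v_3] − [v_0,v_3] + [v_0,v_1],
  ∂[v_0,v_2,v_3] = [v_2,v_3] − [v_0,v_3] + [v_0,v_2].
The 10×5 boundary matrix has rank 5 and Smith normal form diag(1,1,1,1,1).

Computing H_k = (kernel of ∂_k) / (image of ∂_{k+1}):

  H_0: rank C_0 − rank ∂_1 = 5 − 4 = 1, and the invariant factors of ∂_1 are all 1, so H_0 ≅ Z.
  H_1: rank ker ∂_1 − rank ∂_2 = (10 − 4) − 5 = 1, and the invariant factors of ∂_2 are all 1, so H_1 ≅ Z.
  H_2: rank ker ∂_2 − rank ∂_3 = (5 − 5) − 0 = 0, and there is no ∂_3, so H_2 ≅ 0.

As a check, the Euler characteristic is 5 − 10 + 5 = 0, which agrees with 1 − 1 + 0 = 0.

H_0 ≅ Z,  H_1 ≅ Z,  H_2 = 0.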